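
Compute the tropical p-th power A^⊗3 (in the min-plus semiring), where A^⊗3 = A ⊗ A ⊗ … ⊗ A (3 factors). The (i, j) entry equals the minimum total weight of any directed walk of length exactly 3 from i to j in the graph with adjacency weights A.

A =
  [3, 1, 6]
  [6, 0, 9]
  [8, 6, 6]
A^⊗3 =
  [7, 1, 10]
  [6, 0, 9]
  [12, 6, 15]

Each entry (A^⊗3)_ij equals the minimum over all length-3 walks i = v_0 → v_1 → … → v_3 = j of Σ_t A[v_t][v_{t+1}]. For example, for (i, j) = (0, 2) we minimise over 9 possible intermediate vertex sequences; the minimum is 10, attained along the walk 0 → 1 → 1 → 2.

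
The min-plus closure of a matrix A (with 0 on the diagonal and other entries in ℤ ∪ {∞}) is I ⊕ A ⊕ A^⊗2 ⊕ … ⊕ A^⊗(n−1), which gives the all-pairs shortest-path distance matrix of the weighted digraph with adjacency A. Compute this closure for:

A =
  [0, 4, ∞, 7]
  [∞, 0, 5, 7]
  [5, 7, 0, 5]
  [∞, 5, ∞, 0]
Closure =
  [0, 4, 9, 7]
  [10, 0, 5, 7]
  [5, 7, 0, 5]
  [15, 5, 10, 0]

This is the Floyd-Warshall all-pairs shortest-path computation. For each intermediate vertex k = 0, 1, …, 3, update dist[i][j] ← min(dist[i][j], dist[i][k] + dist[k][j]). The final matrix gives, for each (i, j), the minimum total weight of any directed path from i to j (possibly empty when i = j).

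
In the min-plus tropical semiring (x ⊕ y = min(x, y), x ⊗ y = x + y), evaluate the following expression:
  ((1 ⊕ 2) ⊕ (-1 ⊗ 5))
((1 ⊕ 2) ⊕ (-1 ⊗ 5)) = 1

Expand innermost to outermost. Recall ⊕ takes the minimum of its arguments and ⊗ takes their sum. Working out the expression ((1 ⊕ 2) ⊕ (-1 ⊗ 5)) gives 1.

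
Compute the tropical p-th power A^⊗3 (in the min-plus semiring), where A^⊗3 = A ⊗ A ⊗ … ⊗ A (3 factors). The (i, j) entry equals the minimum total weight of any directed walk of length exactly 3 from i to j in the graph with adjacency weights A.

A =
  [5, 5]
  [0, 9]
A^⊗3 =
  [10, 10]
  [5, 10]

Each entry (A^⊗3)_ij equals the minimum over all length-3 walks i = v_0 → v_1 → … → v_3 = j of Σ_t A[v_t][v_{t+1}]. For example, for (i, j) = (0, 1) we minimise over 4 possible intermediate vertex sequences; the minimum is 10, attained along the walk 0 → 1 → 0 → 1.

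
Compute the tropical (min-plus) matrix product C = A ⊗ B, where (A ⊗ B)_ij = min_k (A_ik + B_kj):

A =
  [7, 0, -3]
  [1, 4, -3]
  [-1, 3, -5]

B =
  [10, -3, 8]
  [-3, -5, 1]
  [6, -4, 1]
A ⊗ B =
  [-3, -7, -2]
  [1, -7, -2]
  [0, -9, -4]

Apply the min-plus product entry-by-entry:
  C[0][0] = min over k of (A[0][0] + B[0][0] = 7 + 10 = 17, A[0][1] + B[1][0] = 0 + -3 = -3, A[0][2] + B[2][0] = -3 + 6 = 3) = -3 (attained at k = 1)
  C[0][1] = min over k of (A[0][0] + B[0][1] = 7 + -3 = 4, A[0][1] + B[1][1] = 0 + -5 = -5, A[0][2] + B[2][1] = -3 + -4 = -7) = -7 (attained at k = 2)
  C[0][2] = min over k of (A[0][0] + B[0][2] = 7 + 8 = 15, A[0][1] + B[1][2] = 0 + 1 = 1, A[0][2] + B[2][2] = -3 + 1 = -2) = -2 (attained at k = 2)
  C[1][0] = min over k of (A[1][0] + B[0][0] = 1 + 10 = 11, A[1][1] + B[1][0] = 4 + -3 = 1, A[1][2] + B[2][0] = -3 + 6 = 3) = 1 (attained at k = 1)
  C[1][1] = min over k of (A[1][0] + B[0][1] = 1 + -3 = -2, A[1][1] + B[1][1] = 4 + -5 = -1, A[1][2] + B[2][1] = -3 + -4 = -7) = -7 (attained at k = 2)
  C[1][2] = min over k of (A[1][0] + B[0][2] = 1 + 8 = 9, A[1][1] + B[1][2] = 4 + 1 = 5, A[1][2] + B[2][2] = -3 + 1 = -2) = -2 (attained at k = 2)
  C[2][0] = min over k of (A[2][0] + B[0][0] = -1 + 10 = 9, A[2][1] + B[1][0] = 3 + -3 = 0, A[2][2] + B[2][0] = -5 + 6 = 1) = 0 (attained at k = 1)
  C[2][1] = min over k of (A[2][0] + B[0][1] = -1 + -3 = -4, A[2][1] + B[1][1] = 3 + -5 = -2, A[2][2] + B[2][1] = -5 + -4 = -9) = -9 (attained at k = 2)
  C[2][2] = min over k of (A[2][0] + B[0][2] = -1 + 8 = 7, A[2][1] + B[1][2] = 3 + 1 = 4, A[2][2] + B[2][2] = -5 + 1 = -4) = -4 (attained at k = 2)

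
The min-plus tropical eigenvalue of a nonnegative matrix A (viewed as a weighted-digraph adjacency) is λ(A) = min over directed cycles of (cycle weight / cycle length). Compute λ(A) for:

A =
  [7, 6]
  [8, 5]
λ(A) = 5

Enumerate directed cycles and compute their means (weight / length). Sample:
  cycle 0 → 0: weight = 7, length = 1, mean = 7/1 ≈ 7.000
  cycle 1 → 1: weight = 5, length = 1, mean = 5/1 ≈ 5.000
  cycle 0 → 1 → 0: weight = 14, length = 2, mean = 14/2 ≈ 7.000
  cycle 1 → 0 → 1: weight = 14, length = 2, mean = 14/2 ≈ 7.000
Minimum mean = 5.000, attained e.g. along the cycle 1 → 1 with weight 5 and length 1. So λ(A) = 5/1 = 5.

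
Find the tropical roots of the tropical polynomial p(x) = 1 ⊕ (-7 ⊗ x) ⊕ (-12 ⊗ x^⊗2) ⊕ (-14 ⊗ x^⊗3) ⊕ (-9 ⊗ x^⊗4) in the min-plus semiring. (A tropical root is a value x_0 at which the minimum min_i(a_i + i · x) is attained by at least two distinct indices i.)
Roots: {-5, 2, 5, 8}

Each tropical root is a break point of the lower envelope of the lines y = a_i + i · x (there are 5 lines, with slopes 0, 1, ..., 4). Only the lines that attain the minimum somewhere contribute to roots; other lines are dominated. Here the surviving (envelope) indices are i = 4, i = 3, i = 2, i = 1, i = 0.
Intersections between consecutive envelope lines give the roots: for adjacent envelope indices i < j the intersection is x = (a_i − a_j) / (j − i). Reading off the sorted break points: {-5, 2, 5, 8}.
Verification: at each break x_0, at least two indices attain the minimum of min_i(a_i + i · x_0).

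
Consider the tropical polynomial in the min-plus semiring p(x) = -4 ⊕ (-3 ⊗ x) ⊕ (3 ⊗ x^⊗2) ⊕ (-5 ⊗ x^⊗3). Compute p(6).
p(6) = -4

A tropical monomial a ⊗ x^⊗i evaluates to a + i · x. Evaluating each term at x = 6:
  Term 0 contributes -4 + 0 · 6 = -4
  Term 1 contributes -3 + 1 · 6 = 3
  Term 2 contributes 3 + 2 · 6 = 15
  Term 3 contributes -5 + 3 · 6 = 13
p(6) = ⊕ of these = min[-4, 3, 15, 13] = -4.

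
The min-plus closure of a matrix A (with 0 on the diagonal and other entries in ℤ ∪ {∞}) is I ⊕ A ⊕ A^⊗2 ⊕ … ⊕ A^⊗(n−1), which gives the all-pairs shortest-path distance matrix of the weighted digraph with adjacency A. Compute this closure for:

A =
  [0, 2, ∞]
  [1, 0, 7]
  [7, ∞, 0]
Closure =
  [0, 2, 9]
  [1, 0, 7]
  [7, 9, 0]

This is the Floyd-Warshall all-pairs shortest-path computation. For each intermediate vertex k = 0, 1, …, 2, update dist[i][j] ← min(dist[i][j], dist[i][k] + dist[k][j]). The final matrix gives, for each (i, j), the minimum total weight of any directed path from i to j (possibly empty when i = j).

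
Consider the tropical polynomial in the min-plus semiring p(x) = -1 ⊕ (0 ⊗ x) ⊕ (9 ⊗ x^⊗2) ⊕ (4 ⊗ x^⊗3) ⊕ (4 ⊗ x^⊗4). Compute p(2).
p(2) = -1

A tropical monomial a ⊗ x^⊗i evaluates to a + i · x. Evaluating each term at x = 2:
  Term 0 contributes -1 + 0 · 2 = -1
  Term 1 contributes 0 + 1 · 2 = 2
  Term 2 contributes 9 + 2 · 2 = 13
  Term 3 contributes 4 + 3 · 2 = 10
  Term 4 contributes 4 + 4 · 2 = 12
p(2) = ⊕ of these = min[-1, 2, 13, 10, 12] = -1.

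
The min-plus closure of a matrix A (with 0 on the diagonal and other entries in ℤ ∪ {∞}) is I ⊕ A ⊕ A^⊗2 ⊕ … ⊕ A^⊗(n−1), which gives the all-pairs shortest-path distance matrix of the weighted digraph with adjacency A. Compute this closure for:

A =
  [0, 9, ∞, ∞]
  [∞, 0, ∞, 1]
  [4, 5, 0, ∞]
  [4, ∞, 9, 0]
Closure =
  [0, 9, 19, 10]
  [5, 0, 10, 1]
  [4, 5, 0, 6]
  [4, 13, 9, 0]

This is the Floyd-Warshall all-pairs shortest-path computation. For each intermediate vertex k = 0, 1, …, 3, update dist[i][j] ← min(dist[i][j], dist[i][k] + dist[k][j]). The final matrix gives, for each (i, j), the minimum total weight of any directed path from i to j (possibly empty when i = j).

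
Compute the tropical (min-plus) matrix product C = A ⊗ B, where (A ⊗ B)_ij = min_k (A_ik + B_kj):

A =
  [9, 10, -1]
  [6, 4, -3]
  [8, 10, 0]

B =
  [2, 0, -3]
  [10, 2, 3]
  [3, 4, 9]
A ⊗ B =
  [2, 3, 6]
  [0, 1, 3]
  [3, 4, 5]

Apply the min-plus product entry-by-entry:
  C[0][0] = min over k of (A[0][0] + B[0][0] = 9 + 2 = 11, A[0][1] + B[1][0] = 10 + 10 = 20, A[0][2] + B[2][0] = -1 + 3 = 2) = 2 (attained at k = 2)
  C[0][1] = min over k of (A[0][0] + B[0][1] = 9 + 0 = 9, A[0][1] + B[1][1] = 10 + 2 = 12, A[0][2] + B[2][1] = -1 + 4 = 3) = 3 (attained at k = 2)
  C[0][2] = min over k of (A[0][0] + B[0][2] = 9 + -3 = 6, A[0][1] + B[1][2] = 10 + 3 = 13, A[0][2] + B[2][2] = -1 + 9 = 8) = 6 (attained at k = 0)
  C[1][0] = min over k of (A[1][0] + B[0][0] = 6 + 2 = 8, A[1][1] + B[1][0] = 4 + 10 = 14, A[1][2] + B[2][0] = -3 + 3 = 0) = 0 (attained at k = 2)
  C[1][1] = min over k of (A[1][0] + B[0][1] = 6 + 0 = 6, A[1][1] + B[1][1] = 4 + 2 = 6, A[1][2] + B[2][1] = -3 + 4 = 1) = 1 (attained at k = 2)
  C[1][2] = min over k of (A[1][0] + B[0][2] = 6 + -3 = 3, A[1][1] + B[1][2] = 4 + 3 = 7, A[1][2] + B[2][2] = -3 + 9 = 6) = 3 (attained at k = 0)
  C[2][0] = min over k of (A[2][0] + B[0][0] = 8 + 2 = 10, A[2][1] + B[1][0] = 10 + 10 = 20, A[2][2] + B[2][0] = 0 + 3 = 3) = 3 (attained at k = 2)
  C[2][1] = min over k of (A[2][0] + B[0][1] = 8 + 0 = 8, A[2][1] + B[1][1] = 10 + 2 = 12, A[2][2] + B[2][1] = 0 + 4 = 4) = 4 (attained at k = 2)
  C[2][2] = min over k of (A[2][0] + B[0][2] = 8 + -3 = 5, A[2][1] + B[1][2] = 10 + 3 = 13, A[2][2] + B[2][2] = 0 + 9 = 9) = 5 (attained at k = 0)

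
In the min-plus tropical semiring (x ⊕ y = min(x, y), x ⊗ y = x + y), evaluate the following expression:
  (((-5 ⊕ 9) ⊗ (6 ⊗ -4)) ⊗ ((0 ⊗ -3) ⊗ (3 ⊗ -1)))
(((-5 ⊕ 9) ⊗ (6 ⊗ -4)) ⊗ ((0 ⊗ -3) ⊗ (3 ⊗ -1))) = -4

Expand innermost to outermost. Recall ⊕ takes the minimum of its arguments and ⊗ takes their sum. Working out the expression (((-5 ⊕ 9) ⊗ (6 ⊗ -4)) ⊗ ((0 ⊗ -3) ⊗ (3 ⊗ -1))) gives -4.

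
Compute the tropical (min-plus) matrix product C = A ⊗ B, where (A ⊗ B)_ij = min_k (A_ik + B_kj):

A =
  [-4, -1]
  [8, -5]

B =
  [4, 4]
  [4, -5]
A ⊗ B =
  [0, -6]
  [-1, -10]

Apply the min-plus product entry-by-entry:
  C[0][0] = min over k of (A[0][0] + B[0][0] = -4 + 4 = 0, A[0][1] + B[1][0] = -1 + 4 = 3) = 0 (attained at k = 0)
  C[0][1] = min over k of (A[0][0] + B[0][1] = -4 + 4 = 0, A[0][1] + B[1][1] = -1 + -5 = -6) = -6 (attained at k = 1)
  C[1][0] = min over k of (A[1][0] + B[0][0] = 8 + 4 = 12, A[1][1] + B[1][0] = -5 + 4 = -1) = -1 (attained at k = 1)
  C[1][1] = min over k of (A[1][0] + B[0][1] = 8 + 4 = 12, A[1][1] + B[1][1] = -5 + -5 = -10) = -10 (attained at k = 1)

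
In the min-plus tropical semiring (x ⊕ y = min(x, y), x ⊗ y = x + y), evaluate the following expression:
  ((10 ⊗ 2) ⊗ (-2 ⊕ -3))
((10 ⊗ 2) ⊗ (-2 ⊕ -3)) = 9

Expand innermost to outermost. Recall ⊕ takes the minimum of its arguments and ⊗ takes their sum. Working out the expression ((10 ⊗ 2) ⊗ (-2 ⊕ -3)) gives 9.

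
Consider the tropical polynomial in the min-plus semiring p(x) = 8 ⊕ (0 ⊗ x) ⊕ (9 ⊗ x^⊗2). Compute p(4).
p(4) = 4

A tropical monomial a ⊗ x^⊗i evaluates to a + i · x. Evaluating each term at x = 4:
  Term 0 contributes 8 + 0 · 4 = 8
  Term 1 contributes 0 + 1 · 4 = 4
  Term 2 contributes 9 + 2 · 4 = 17
p(4) = ⊕ of these = min[8, 4, 17] = 4.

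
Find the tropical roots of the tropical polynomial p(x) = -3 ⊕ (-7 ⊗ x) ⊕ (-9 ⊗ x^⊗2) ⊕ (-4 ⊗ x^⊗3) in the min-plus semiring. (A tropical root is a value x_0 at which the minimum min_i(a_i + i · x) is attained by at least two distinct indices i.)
Roots: {-5, 2, 4}

Each tropical root is a break point of the lower envelope of the lines y = a_i + i · x (there are 4 lines, with slopes 0, 1, ..., 3). Only the lines that attain the minimum somewhere contribute to roots; other lines are dominated. Here the surviving (envelope) indices are i = 3, i = 2, i = 1, i = 0.
Intersections between consecutive envelope lines give the roots: for adjacent envelope indices i < j the intersection is x = (a_i − a_j) / (j − i). Reading off the sorted break points: {-5, 2, 4}.
Verification: at each break x_0, at least two indices attain the minimum of min_i(a_i + i · x_0).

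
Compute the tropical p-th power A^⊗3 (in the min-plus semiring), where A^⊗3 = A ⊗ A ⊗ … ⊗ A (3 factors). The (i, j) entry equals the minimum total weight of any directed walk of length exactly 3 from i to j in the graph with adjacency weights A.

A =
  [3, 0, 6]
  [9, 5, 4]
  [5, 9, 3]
A^⊗3 =
  [9, 6, 7]
  [12, 9, 10]
  [11, 8, 9]

Each entry (A^⊗3)_ij equals the minimum over all length-3 walks i = v_0 → v_1 → … → v_3 = j of Σ_t A[v_t][v_{t+1}]. For example, for (i, j) = (0, 2) we minimise over 9 possible intermediate vertex sequences; the minimum is 7, attained along the walk 0 → 0 → 1 → 2.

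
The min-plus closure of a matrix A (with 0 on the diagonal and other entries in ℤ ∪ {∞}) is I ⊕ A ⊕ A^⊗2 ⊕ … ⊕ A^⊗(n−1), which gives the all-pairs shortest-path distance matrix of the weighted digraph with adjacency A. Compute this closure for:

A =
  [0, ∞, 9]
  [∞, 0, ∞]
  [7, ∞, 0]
Closure =
  [0, ∞, 9]
  [∞, 0, ∞]
  [7, ∞, 0]

This is the Floyd-Warshall all-pairs shortest-path computation. For each intermediate vertex k = 0, 1, …, 2, update dist[i][j] ← min(dist[i][j], dist[i][k] + dist[k][j]). The final matrix gives, for each (i, j), the minimum total weight of any directed path from i to j (possibly empty when i = j).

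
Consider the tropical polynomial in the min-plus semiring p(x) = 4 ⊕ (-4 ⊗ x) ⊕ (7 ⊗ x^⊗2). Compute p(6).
p(6) = 2

A tropical monomial a ⊗ x^⊗i evaluates to a + i · x. Evaluating each term at x = 6:
  Term 0 contributes 4 + 0 · 6 = 4
  Term 1 contributes -4 + 1 · 6 = 2
  Term 2 contributes 7 + 2 · 6 = 19
p(6) = ⊕ of these = min[4, 2, 19] = 2.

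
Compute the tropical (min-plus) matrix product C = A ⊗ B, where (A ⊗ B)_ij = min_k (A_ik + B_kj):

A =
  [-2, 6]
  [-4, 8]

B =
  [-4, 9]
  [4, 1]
A ⊗ B =
  [-6, 7]
  [-8, 5]

Apply the min-plus product entry-by-entry:
  C[0][0] = min over k of (A[0][0] + B[0][0] = -2 + -4 = -6, A[0][1] + B[1][0] = 6 + 4 = 10) = -6 (attained at k = 0)
  C[0][1] = min over k of (A[0][0] + B[0][1] = -2 + 9 = 7, A[0][1] + B[1][1] = 6 + 1 = 7) = 7 (attained at k = 0)
  C[1][0] = min over k of (A[1][0] + B[0][0] = -4 + -4 = -8, A[1][1] + B[1][0] = 8 + 4 = 12) = -8 (attained at k = 0)
  C[1][1] = min over k of (A[1][0] + B[0][1] = -4 + 9 = 5, A[1][1] + B[1][1] = 8 + 1 = 9) = 5 (attained at k = 0)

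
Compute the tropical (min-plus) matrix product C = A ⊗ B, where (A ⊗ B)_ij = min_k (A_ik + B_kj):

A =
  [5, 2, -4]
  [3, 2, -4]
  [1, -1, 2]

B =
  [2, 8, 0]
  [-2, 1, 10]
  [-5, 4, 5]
A ⊗ B =
  [-9, 0, 1]
  [-9, 0, 1]
  [-3, 0, 1]

Apply the min-plus product entry-by-entry:
  C[0][0] = min over k of (A[0][0] + B[0][0] = 5 + 2 = 7, A[0][1] + B[1][0] = 2 + -2 = 0, A[0][2] + B[2][0] = -4 + -5 = -9) = -9 (attained at k = 2)
  C[0][1] = min over k of (A[0][0] + B[0][1] = 5 + 8 = 13, A[0][1] + B[1][1] = 2 + 1 = 3, A[0][2] + B[2][1] = -4 + 4 = 0) = 0 (attained at k = 2)
  C[0][2] = min over k of (A[0][0] + B[0][2] = 5 + 0 = 5, A[0][1] + B[1][2] = 2 + 10 = 12, A[0][2] + B[2][2] = -4 + 5 = 1) = 1 (attained at k = 2)
  C[1][0] = min over k of (A[1][0] + B[0][0] = 3 + 2 = 5, A[1][1] + B[1][0] = 2 + -2 = 0, A[1][2] + B[2][0] = -4 + -5 = -9) = -9 (attained at k = 2)
  C[1][1] = min over k of (A[1][0] + B[0][1] = 3 + 8 = 11, A[1][1] + B[1][1] = 2 + 1 = 3, A[1][2] + B[2][1] = -4 + 4 = 0) = 0 (attained at k = 2)
  C[1][2] = min over k of (A[1][0] + B[0][2] = 3 + 0 = 3, A[1][1] + B[1][2] = 2 + 10 = 12, A[1][2] + B[2][2] = -4 + 5 = 1) = 1 (attained at k = 2)
  C[2][0] = min over k of (A[2][0] + B[0][0] = 1 + 2 = 3, A[2][1] + B[1][0] = -1 + -2 = -3, A[2][2] + B[2][0] = 2 + -5 = -3) = -3 (attained at k = 1)
  C[2][1] = min over k of (A[2][0] + B[0][1] = 1 + 8 = 9, A[2][1] + B[1][1] = -1 + 1 = 0, A[2][2] + B[2][1] = 2 + 4 = 6) = 0 (attained at k = 1)
  C[2][2] = min over k of (A[2][0] + B[0][2] = 1 + 0 = 1, A[2][1] + B[1][2] = -1 + 10 = 9, A[2][2] + B[2][2] = 2 + 5 = 7) = 1 (attained at k = 0)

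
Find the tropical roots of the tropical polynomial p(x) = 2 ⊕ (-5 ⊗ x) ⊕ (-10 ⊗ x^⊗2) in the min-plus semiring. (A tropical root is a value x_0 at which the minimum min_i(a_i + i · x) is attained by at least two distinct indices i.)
Roots: {5, 7}

Each tropical root is a break point of the lower envelope of the lines y = a_i + i · x (there are 3 lines, with slopes 0, 1, ..., 2). Only the lines that attain the minimum somewhere contribute to roots; other lines are dominated. Here the surviving (envelope) indices are i = 2, i = 1, i = 0.
Intersections between consecutive envelope lines give the roots: for adjacent envelope indices i < j the intersection is x = (a_i − a_j) / (j − i). Reading off the sorted break points: {5, 7}.
Verification: at each break x_0, at least two indices attain the minimum of min_i(a_i + i · x_0).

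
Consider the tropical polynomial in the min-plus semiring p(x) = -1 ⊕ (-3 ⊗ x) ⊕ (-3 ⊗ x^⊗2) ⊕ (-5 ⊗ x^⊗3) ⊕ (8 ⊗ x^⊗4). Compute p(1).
p(1) = -2

A tropical monomial a ⊗ x^⊗i evaluates to a + i · x. Evaluating each term at x = 1:
  Term 0 contributes -1 + 0 · 1 = -1
  Term 1 contributes -3 + 1 · 1 = -2
  Term 2 contributes -3 + 2 · 1 = -1
  Term 3 contributes -5 + 3 · 1 = -2
  Term 4 contributes 8 + 4 · 1 = 12
p(1) = ⊕ of these = min[-1, -2, -1, -2, 12] = -2.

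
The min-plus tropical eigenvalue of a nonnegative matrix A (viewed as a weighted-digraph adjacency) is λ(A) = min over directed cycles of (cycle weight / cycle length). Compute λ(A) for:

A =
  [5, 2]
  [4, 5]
λ(A) = 3

Enumerate directed cycles and compute their means (weight / length). Sample:
  cycle 0 → 0: weight = 5, length = 1, mean = 5/1 ≈ 5.000
  cycle 1 → 1: weight = 5, length = 1, mean = 5/1 ≈ 5.000
  cycle 0 → 1 → 0: weight = 6, length = 2, mean = 6/2 ≈ 3.000
  cycle 1 → 0 → 1: weight = 6, length = 2, mean = 6/2 ≈ 3.000
Minimum mean = 3.000, attained e.g. along the cycle 0 → 1 → 0 with weight 6 and length 2. So λ(A) = 6/2 = 3.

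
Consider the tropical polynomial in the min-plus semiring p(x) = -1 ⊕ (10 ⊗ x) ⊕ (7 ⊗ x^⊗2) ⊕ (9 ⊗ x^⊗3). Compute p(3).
p(3) = -1

A tropical monomial a ⊗ x^⊗i evaluates to a + i · x. Evaluating each term at x = 3:
  Term 0 contributes -1 + 0 · 3 = -1
  Term 1 contributes 10 + 1 · 3 = 13
  Term 2 contributes 7 + 2 · 3 = 13
  Term 3 contributes 9 + 3 · 3 = 18
p(3) = ⊕ of these = min[-1, 13, 13, 18] = -1.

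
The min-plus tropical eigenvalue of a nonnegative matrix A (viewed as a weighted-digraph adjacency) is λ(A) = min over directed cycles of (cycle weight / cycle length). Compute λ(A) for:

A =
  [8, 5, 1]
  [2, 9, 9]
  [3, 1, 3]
λ(A) = 4/3

Enumerate directed cycles and compute their means (weight / length). Sample:
  cycle 0 → 0: weight = 8, length = 1, mean = 8/1 ≈ 8.000
  cycle 1 → 1: weight = 9, length = 1, mean = 9/1 ≈ 9.000
  cycle 2 → 2: weight = 3, length = 1, mean = 3/1 ≈ 3.000
  cycle 0 → 1 → 0: weight = 7, length = 2, mean = 7/2 ≈ 3.500
  cycle 0 → 2 → 0: weight = 4, length = 2, mean = 4/2 ≈ 2.000
  cycle 1 → 0 → 1: weight = 7, length = 2, mean = 7/2 ≈ 3.500
Minimum mean = 1.333, attained e.g. along the cycle 0 → 2 → 1 → 0 with weight 4 and length 3. So λ(A) = 4/3 = 4/3.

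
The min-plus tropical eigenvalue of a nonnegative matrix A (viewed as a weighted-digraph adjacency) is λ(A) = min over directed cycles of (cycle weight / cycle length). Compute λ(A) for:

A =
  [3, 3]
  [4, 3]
λ(A) = 3

Enumerate directed cycles and compute their means (weight / length). Sample:
  cycle 0 → 0: weight = 3, length = 1, mean = 3/1 ≈ 3.000
  cycle 1 → 1: weight = 3, length = 1, mean = 3/1 ≈ 3.000
  cycle 0 → 1 → 0: weight = 7, length = 2, mean = 7/2 ≈ 3.500
  cycle 1 → 0 → 1: weight = 7, length = 2, mean = 7/2 ≈ 3.500
Minimum mean = 3.000, attained e.g. along the cycle 0 → 0 with weight 3 and length 1. So λ(A) = 3/1 = 3.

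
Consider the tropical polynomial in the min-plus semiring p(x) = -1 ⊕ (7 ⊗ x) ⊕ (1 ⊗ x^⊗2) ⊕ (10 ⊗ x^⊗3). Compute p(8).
p(8) = -1

A tropical monomial a ⊗ x^⊗i evaluates to a + i · x. Evaluating each term at x = 8:
  Term 0 contributes -1 + 0 · 8 = -1
  Term 1 contributes 7 + 1 · 8 = 15
  Term 2 contributes 1 + 2 · 8 = 17
  Term 3 contributes 10 + 3 · 8 = 34
p(8) = ⊕ of these = min[-1, 15, 17, 34] = -1.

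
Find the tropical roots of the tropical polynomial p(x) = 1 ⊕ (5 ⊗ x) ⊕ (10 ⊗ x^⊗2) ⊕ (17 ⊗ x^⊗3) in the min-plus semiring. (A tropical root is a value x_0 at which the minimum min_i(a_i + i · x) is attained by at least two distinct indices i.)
Roots: {-7, -5, -4}

Each tropical root is a break point of the lower envelope of the lines y = a_i + i · x (there are 4 lines, with slopes 0, 1, ..., 3). Only the lines that attain the minimum somewhere contribute to roots; other lines are dominated. Here the surviving (envelope) indices are i = 3, i = 2, i = 1, i = 0.
Intersections between consecutive envelope lines give the roots: for adjacent envelope indices i < j the intersection is x = (a_i − a_j) / (j − i). Reading off the sorted break points: {-7, -5, -4}.
Verification: at each break x_0, at least two indices attain the minimum of min_i(a_i + i · x_0).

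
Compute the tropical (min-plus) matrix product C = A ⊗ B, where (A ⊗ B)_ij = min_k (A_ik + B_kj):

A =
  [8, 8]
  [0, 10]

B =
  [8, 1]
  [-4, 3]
A ⊗ B =
  [4, 9]
  [6, 1]

Apply the min-plus product entry-by-entry:
  C[0][0] = min over k of (A[0][0] + B[0][0] = 8 + 8 = 16, A[0][1] + B[1][0] = 8 + -4 = 4) = 4 (attained at k = 1)
  C[0][1] = min over k of (A[0][0] + B[0][1] = 8 + 1 = 9, A[0][1] + B[1][1] = 8 + 3 = 11) = 9 (attained at k = 0)
  C[1][0] = min over k of (A[1][0] + B[0][0] = 0 + 8 = 8, A[1][1] + B[1][0] = 10 + -4 = 6) = 6 (attained at k = 1)
  C[1][1] = min over k of (A[1][0] + B[0][1] = 0 + 1 = 1, A[1][1] + B[1][1] = 10 + 3 = 13) = 1 (attained at k = 0)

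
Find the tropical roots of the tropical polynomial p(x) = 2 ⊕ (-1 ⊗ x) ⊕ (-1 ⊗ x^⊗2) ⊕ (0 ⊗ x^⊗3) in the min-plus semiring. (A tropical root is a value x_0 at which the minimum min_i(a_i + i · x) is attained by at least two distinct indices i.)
Roots: {-1, 0, 3}

Each tropical root is a break point of the lower envelope of the lines y = a_i + i · x (there are 4 lines, with slopes 0, 1, ..., 3). Only the lines that attain the minimum somewhere contribute to roots; other lines are dominated. Here the surviving (envelope) indices are i = 3, i = 2, i = 1, i = 0.
Intersections between consecutive envelope lines give the roots: for adjacent envelope indices i < j the intersection is x = (a_i − a_j) / (j − i). Reading off the sorted break points: {-1, 0, 3}.
Verification: at each break x_0, at least two indices attain the minimum of min_i(a_i + i · x_0).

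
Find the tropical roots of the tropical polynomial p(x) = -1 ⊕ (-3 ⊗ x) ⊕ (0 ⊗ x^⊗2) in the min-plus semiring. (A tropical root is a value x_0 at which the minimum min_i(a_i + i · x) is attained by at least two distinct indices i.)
Roots: {-3, 2}

Each tropical root is a break point of the lower envelope of the lines y = a_i + i · x (there are 3 lines, with slopes 0, 1, ..., 2). Only the lines that attain the minimum somewhere contribute to roots; other lines are dominated. Here the surviving (envelope) indices are i = 2, i = 1, i = 0.
Intersections between consecutive envelope lines give the roots: for adjacent envelope indices i < j the intersection is x = (a_i − a_j) / (j − i). Reading off the sorted break points: {-3, 2}.
Verification: at each break x_0, at least two indices attain the minimum of min_i(a_i + i · x_0).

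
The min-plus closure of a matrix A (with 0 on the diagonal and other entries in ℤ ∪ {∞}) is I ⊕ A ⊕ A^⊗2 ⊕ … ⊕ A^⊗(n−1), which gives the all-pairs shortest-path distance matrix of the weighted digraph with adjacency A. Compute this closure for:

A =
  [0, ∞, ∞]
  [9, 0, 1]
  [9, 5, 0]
Closure =
  [0, ∞, ∞]
  [9, 0, 1]
  [9, 5, 0]

This is the Floyd-Warshall all-pairs shortest-path computation. For each intermediate vertex k = 0, 1, …, 2, update dist[i][j] ← min(dist[i][j], dist[i][k] + dist[k][j]). The final matrix gives, for each (i, j), the minimum total weight of any directed path from i to j (possibly empty when i = j).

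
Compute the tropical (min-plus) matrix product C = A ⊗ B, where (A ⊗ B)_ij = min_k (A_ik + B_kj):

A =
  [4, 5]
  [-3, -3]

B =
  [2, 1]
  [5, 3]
A ⊗ B =
  [6, 5]
  [-1, -2]

Apply the min-plus product entry-by-entry:
  C[0][0] = min over k of (A[0][0] + B[0][0] = 4 + 2 = 6, A[0][1] + B[1][0] = 5 + 5 = 10) = 6 (attained at k = 0)
  C[0][1] = min over k of (A[0][0] + B[0][1] = 4 + 1 = 5, A[0][1] + B[1][1] = 5 + 3 = 8) = 5 (attained at k = 0)
  C[1][0] = min over k of (A[1][0] + B[0][0] = -3 + 2 = -1, A[1][1] + B[1][0] = -3 + 5 = 2) = -1 (attained at k = 0)
  C[1][1] = min over k of (A[1][0] + B[0][1] = -3 + 1 = -2, A[1][1] + B[1][1] = -3 + 3 = 0) = -2 (attained at k = 0)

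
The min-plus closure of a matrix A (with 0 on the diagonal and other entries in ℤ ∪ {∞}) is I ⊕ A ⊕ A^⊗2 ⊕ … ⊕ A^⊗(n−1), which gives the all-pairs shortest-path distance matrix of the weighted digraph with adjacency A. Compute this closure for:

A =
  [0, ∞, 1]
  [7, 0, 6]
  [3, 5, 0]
Closure =
  [0, 6, 1]
  [7, 0, 6]
  [3, 5, 0]

This is the Floyd-Warshall all-pairs shortest-path computation. For each intermediate vertex k = 0, 1, …, 2, update dist[i][j] ← min(dist[i][j], dist[i][k] + dist[k][j]). The final matrix gives, for each (i, j), the minimum total weight of any directed path from i to j (possibly empty when i = j).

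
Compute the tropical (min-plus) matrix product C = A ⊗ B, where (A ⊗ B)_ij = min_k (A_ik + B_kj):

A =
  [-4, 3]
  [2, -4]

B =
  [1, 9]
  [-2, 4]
A ⊗ B =
  [-3, 5]
  [-6, 0]

Apply the min-plus product entry-by-entry:
  C[0][0] = min over k of (A[0][0] + B[0][0] = -4 + 1 = -3, A[0][1] + B[1][0] = 3 + -2 = 1) = -3 (attained at k = 0)
  C[0][1] = min over k of (A[0][0] + B[0][1] = -4 + 9 = 5, A[0][1] + B[1][1] = 3 + 4 = 7) = 5 (attained at k = 0)
  C[1][0] = min over k of (A[1][0] + B[0][0] = 2 + 1 = 3, A[1][1] + B[1][0] = -4 + -2 = -6) = -6 (attained at k = 1)
  C[1][1] = min over k of (A[1][0] + B[0][1] = 2 + 9 = 11, A[1][1] + B[1][1] = -4 + 4 = 0) = 0 (attained at k = 1)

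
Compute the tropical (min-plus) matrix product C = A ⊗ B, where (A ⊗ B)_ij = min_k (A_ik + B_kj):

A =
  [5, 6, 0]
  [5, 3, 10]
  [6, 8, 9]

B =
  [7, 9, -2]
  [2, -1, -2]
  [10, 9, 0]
A ⊗ B =
  [8, 5, 0]
  [5, 2, 1]
  [10, 7, 4]

Apply the min-plus product entry-by-entry:
  C[0][0] = min over k of (A[0][0] + B[0][0] = 5 + 7 = 12, A[0][1] + B[1][0] = 6 + 2 = 8, A[0][2] + B[2][0] = 0 + 10 = 10) = 8 (attained at k = 1)
  C[0][1] = min over k of (A[0][0] + B[0][1] = 5 + 9 = 14, A[0][1] + B[1][1] = 6 + -1 = 5, A[0][2] + B[2][1] = 0 + 9 = 9) = 5 (attained at k = 1)
  C[0][2] = min over k of (A[0][0] + B[0][2] = 5 + -2 = 3, A[0][1] + B[1][2] = 6 + -2 = 4, A[0][2] + B[2][2] = 0 + 0 = 0) = 0 (attained at k = 2)
  C[1][0] = min over k of (A[1][0] + B[0][0] = 5 + 7 = 12, A[1][1] + B[1][0] = 3 + 2 = 5, A[1][2] + B[2][0] = 10 + 10 = 20) = 5 (attained at k = 1)
  C[1][1] = min over k of (A[1][0] + B[0][1] = 5 + 9 = 14, A[1][1] + B[1][1] = 3 + -1 = 2, A[1][2] + B[2][1] = 10 + 9 = 19) = 2 (attained at k = 1)
  C[1][2] = min over k of (A[1][0] + B[0][2] = 5 + -2 = 3, A[1][1] + B[1][2] = 3 + -2 = 1, A[1][2] + B[2][2] = 10 + 0 = 10) = 1 (attained at k = 1)
  C[2][0] = min over k of (A[2][0] + B[0][0] = 6 + 7 = 13, A[2][1] + B[1][0] = 8 + 2 = 10, A[2][2] + B[2][0] = 9 + 10 = 19) = 10 (attained at k = 1)
  C[2][1] = min over k of (A[2][0] + B[0][1] = 6 + 9 = 15, A[2][1] + B[1][1] = 8 + -1 = 7, A[2][2] + B[2][1] = 9 + 9 = 18) = 7 (attained at k = 1)
  C[2][2] = min over k of (A[2][0] + B[0][2] = 6 + -2 = 4, A[2][1] + B[1][2] = 8 + -2 = 6, A[2][2] + B[2][2] = 9 + 0 = 9) = 4 (attained at k = 0)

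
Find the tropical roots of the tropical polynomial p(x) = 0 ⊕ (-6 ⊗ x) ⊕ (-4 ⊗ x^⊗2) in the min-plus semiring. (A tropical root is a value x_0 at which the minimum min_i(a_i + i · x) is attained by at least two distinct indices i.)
Roots: {-2, 6}

Each tropical root is a break point of the lower envelope of the lines y = a_i + i · x (there are 3 lines, with slopes 0, 1, ..., 2). Only the lines that attain the minimum somewhere contribute to roots; other lines are dominated. Here the surviving (envelope) indices are i = 2, i = 1, i = 0.
Intersections between consecutive envelope lines give the roots: for adjacent envelope indices i < j the intersection is x = (a_i − a_j) / (j − i). Reading off the sorted break points: {-2, 6}.
Verification: at each break x_0, at least two indices attain the minimum of min_i(a_i + i · x_0).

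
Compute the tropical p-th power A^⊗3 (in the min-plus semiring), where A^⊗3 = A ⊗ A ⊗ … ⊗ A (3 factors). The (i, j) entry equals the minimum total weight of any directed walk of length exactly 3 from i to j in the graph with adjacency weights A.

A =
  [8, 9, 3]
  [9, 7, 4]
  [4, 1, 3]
A^⊗3 =
  [10, 7, 8]
  [11, 8, 9]
  [9, 6, 8]

Each entry (A^⊗3)_ij equals the minimum over all length-3 walks i = v_0 → v_1 → … → v_3 = j of Σ_t A[v_t][v_{t+1}]. For example, for (i, j) = (0, 2) we minimise over 9 possible intermediate vertex sequences; the minimum is 8, attained along the walk 0 → 2 → 1 → 2.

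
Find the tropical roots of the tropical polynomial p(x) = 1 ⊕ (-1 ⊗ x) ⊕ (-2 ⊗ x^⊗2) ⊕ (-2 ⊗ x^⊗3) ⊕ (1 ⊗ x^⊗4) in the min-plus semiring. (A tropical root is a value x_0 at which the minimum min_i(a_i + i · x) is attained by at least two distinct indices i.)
Roots: {-3, 0, 1, 2}

Each tropical root is a break point of the lower envelope of the lines y = a_i + i · x (there are 5 lines, with slopes 0, 1, ..., 4). Only the lines that attain the minimum somewhere contribute to roots; other lines are dominated. Here the surviving (envelope) indices are i = 4, i = 3, i = 2, i = 1, i = 0.
Intersections between consecutive envelope lines give the roots: for adjacent envelope indices i < j the intersection is x = (a_i − a_j) / (j − i). Reading off the sorted break points: {-3, 0, 1, 2}.
Verification: at each break x_0, at least two indices attain the minimum of min_i(a_i + i · x_0).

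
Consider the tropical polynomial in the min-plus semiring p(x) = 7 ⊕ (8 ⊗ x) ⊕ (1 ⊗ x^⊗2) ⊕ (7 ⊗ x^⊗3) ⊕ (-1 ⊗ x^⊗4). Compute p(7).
p(7) = 7

A tropical monomial a ⊗ x^⊗i evaluates to a + i · x. Evaluating each term at x = 7:
  Term 0 contributes 7 + 0 · 7 = 7
  Term 1 contributes 8 + 1 · 7 = 15
  Term 2 contributes 1 + 2 · 7 = 15
  Term 3 contributes 7 + 3 · 7 = 28
  Term 4 contributes -1 + 4 · 7 = 27
p(7) = ⊕ of these = min[7, 15, 15, 28, 27] = 7.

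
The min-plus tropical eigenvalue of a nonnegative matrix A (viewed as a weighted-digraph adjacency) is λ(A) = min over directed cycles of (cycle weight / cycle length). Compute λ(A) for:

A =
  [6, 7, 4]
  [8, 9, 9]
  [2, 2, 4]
λ(A) = 3

Enumerate directed cycles and compute their means (weight / length). Sample:
  cycle 0 → 0: weight = 6, length = 1, mean = 6/1 ≈ 6.000
  cycle 1 → 1: weight = 9, length = 1, mean = 9/1 ≈ 9.000
  cycle 2 → 2: weight = 4, length = 1, mean = 4/1 ≈ 4.000
  cycle 0 → 1 → 0: weight = 15, length = 2, mean = 15/2 ≈ 7.500
  cycle 0 → 2 → 0: weight = 6, length = 2, mean = 6/2 ≈ 3.000
  cycle 1 → 0 → 1: weight = 15, length = 2, mean = 15/2 ≈ 7.500
Minimum mean = 3.000, attained e.g. along the cycle 0 → 2 → 0 with weight 6 and length 2. So λ(A) = 6/2 = 3.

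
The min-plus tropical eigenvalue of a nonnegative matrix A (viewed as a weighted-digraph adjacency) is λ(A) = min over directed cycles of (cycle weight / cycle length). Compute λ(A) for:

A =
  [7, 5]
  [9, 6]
λ(A) = 6

Enumerate directed cycles and compute their means (weight / length). Sample:
  cycle 0 → 0: weight = 7, length = 1, mean = 7/1 ≈ 7.000
  cycle 1 → 1: weight = 6, length = 1, mean = 6/1 ≈ 6.000
  cycle 0 → 1 → 0: weight = 14, length = 2, mean = 14/2 ≈ 7.000
  cycle 1 → 0 → 1: weight = 14, length = 2, mean = 14/2 ≈ 7.000
Minimum mean = 6.000, attained e.g. along the cycle 1 → 1 with weight 6 and length 1. So λ(A) = 6/1 = 6.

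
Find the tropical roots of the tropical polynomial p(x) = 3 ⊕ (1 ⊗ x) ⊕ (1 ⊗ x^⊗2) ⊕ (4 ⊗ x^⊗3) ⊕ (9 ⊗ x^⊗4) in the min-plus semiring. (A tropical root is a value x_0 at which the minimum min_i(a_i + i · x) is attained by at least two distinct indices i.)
Roots: {-5, -3, 0, 2}

Each tropical root is a break point of the lower envelope of the lines y = a_i + i · x (there are 5 lines, with slopes 0, 1, ..., 4). Only the lines that attain the minimum somewhere contribute to roots; other lines are dominated. Here the surviving (envelope) indices are i = 4, i = 3, i = 2, i = 1, i = 0.
Intersections between consecutive envelope lines give the roots: for adjacent envelope indices i < j the intersection is x = (a_i − a_j) / (j − i). Reading off the sorted break points: {-5, -3, 0, 2}.
Verification: at each break x_0, at least two indices attain the minimum of min_i(a_i + i · x_0).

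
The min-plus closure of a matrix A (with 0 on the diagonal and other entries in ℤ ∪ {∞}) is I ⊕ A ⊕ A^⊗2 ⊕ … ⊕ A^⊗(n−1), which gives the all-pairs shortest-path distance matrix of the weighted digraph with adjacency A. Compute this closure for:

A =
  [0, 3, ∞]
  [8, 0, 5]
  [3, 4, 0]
Closure =
  [0, 3, 8]
  [8, 0, 5]
  [3, 4, 0]

This is the Floyd-Warshall all-pairs shortest-path computation. For each intermediate vertex k = 0, 1, …, 2, update dist[i][j] ← min(dist[i][j], dist[i][k] + dist[k][j]). The final matrix gives, for each (i, j), the minimum total weight of any directed path from i to j (possibly empty when i = j).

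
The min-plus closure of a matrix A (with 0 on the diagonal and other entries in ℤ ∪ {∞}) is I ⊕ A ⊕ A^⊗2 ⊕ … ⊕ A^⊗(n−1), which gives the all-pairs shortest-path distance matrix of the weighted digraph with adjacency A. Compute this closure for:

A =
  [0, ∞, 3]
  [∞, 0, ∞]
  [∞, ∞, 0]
Closure =
  [0, ∞, 3]
  [∞, 0, ∞]
  [∞, ∞, 0]

This is the Floyd-Warshall all-pairs shortest-path computation. For each intermediate vertex k = 0, 1, …, 2, update dist[i][j] ← min(dist[i][j], dist[i][k] + dist[k][j]). The final matrix gives, for each (i, j), the minimum total weight of any directed path from i to j (possibly empty when i = j).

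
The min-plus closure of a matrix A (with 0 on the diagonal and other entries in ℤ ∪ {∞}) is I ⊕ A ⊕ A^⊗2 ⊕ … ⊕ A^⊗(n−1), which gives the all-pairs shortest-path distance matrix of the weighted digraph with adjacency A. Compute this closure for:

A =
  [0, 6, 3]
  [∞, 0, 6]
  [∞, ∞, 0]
Closure =
  [0, 6, 3]
  [∞, 0, 6]
  [∞, ∞, 0]

This is the Floyd-Warshall all-pairs shortest-path computation. For each intermediate vertex k = 0, 1, …, 2, update dist[i][j] ← min(dist[i][j], dist[i][k] + dist[k][j]). The final matrix gives, for each (i, j), the minimum total weight of any directed path from i to j (possibly empty when i = j).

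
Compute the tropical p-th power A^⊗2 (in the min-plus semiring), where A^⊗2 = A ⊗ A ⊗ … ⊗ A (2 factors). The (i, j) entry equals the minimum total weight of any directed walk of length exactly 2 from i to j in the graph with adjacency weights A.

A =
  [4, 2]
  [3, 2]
A^⊗2 =
  [5, 4]
  [5, 4]

Each entry (A^⊗2)_ij equals the minimum over all length-2 walks i = v_0 → v_1 → … → v_2 = j of Σ_t A[v_t][v_{t+1}]. For example, for (i, j) = (0, 1) we minimise over 2 possible intermediate vertex sequences; the minimum is 4, attained along the walk 0 → 1 → 1.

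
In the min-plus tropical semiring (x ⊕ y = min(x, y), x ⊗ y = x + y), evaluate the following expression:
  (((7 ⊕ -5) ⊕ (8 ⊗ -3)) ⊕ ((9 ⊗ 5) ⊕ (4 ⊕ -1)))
(((7 ⊕ -5) ⊕ (8 ⊗ -3)) ⊕ ((9 ⊗ 5) ⊕ (4 ⊕ -1))) = -5

Expand innermost to outermost. Recall ⊕ takes the minimum of its arguments and ⊗ takes their sum. Working out the expression (((7 ⊕ -5) ⊕ (8 ⊗ -3)) ⊕ ((9 ⊗ 5) ⊕ (4 ⊕ -1))) gives -5.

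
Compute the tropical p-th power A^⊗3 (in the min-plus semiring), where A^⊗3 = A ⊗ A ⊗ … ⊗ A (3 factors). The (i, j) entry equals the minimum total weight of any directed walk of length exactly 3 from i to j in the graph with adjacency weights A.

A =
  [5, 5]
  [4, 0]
A^⊗3 =
  [9, 5]
  [4, 0]

Each entry (A^⊗3)_ij equals the minimum over all length-3 walks i = v_0 → v_1 → … → v_3 = j of Σ_t A[v_t][v_{t+1}]. For example, for (i, j) = (0, 1) we minimise over 4 possible intermediate vertex sequences; the minimum is 5, attained along the walk 0 → 1 → 1 → 1.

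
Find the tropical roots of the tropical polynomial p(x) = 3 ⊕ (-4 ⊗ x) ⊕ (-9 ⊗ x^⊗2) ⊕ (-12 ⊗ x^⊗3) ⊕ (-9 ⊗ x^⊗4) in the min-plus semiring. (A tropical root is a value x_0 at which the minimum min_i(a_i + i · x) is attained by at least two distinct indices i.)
Roots: {-3, 3, 5, 7}

Each tropical root is a break point of the lower envelope of the lines y = a_i + i · x (there are 5 lines, with slopes 0, 1, ..., 4). Only the lines that attain the minimum somewhere contribute to roots; other lines are dominated. Here the surviving (envelope) indices are i = 4, i = 3, i = 2, i = 1, i = 0.
Intersections between consecutive envelope lines give the roots: for adjacent envelope indices i < j the intersection is x = (a_i − a_j) / (j − i). Reading off the sorted break points: {-3, 3, 5, 7}.
Verification: at each break x_0, at least two indices attain the minimum of min_i(a_i + i · x_0).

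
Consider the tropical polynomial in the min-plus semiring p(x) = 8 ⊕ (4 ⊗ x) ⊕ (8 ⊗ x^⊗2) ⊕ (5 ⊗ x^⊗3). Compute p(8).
p(8) = 8

A tropical monomial a ⊗ x^⊗i evaluates to a + i · x. Evaluating each term at x = 8:
  Term 0 contributes 8 + 0 · 8 = 8
  Term 1 contributes 4 + 1 · 8 = 12
  Term 2 contributes 8 + 2 · 8 = 24
  Term 3 contributes 5 + 3 · 8 = 29
p(8) = ⊕ of these = min[8, 12, 24, 29] = 8.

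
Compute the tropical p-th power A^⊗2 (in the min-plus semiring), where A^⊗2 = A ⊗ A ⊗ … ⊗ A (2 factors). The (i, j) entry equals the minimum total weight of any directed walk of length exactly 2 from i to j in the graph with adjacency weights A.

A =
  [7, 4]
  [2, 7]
A^⊗2 =
  [6, 11]
  [9, 6]

Each entry (A^⊗2)_ij equals the minimum over all length-2 walks i = v_0 → v_1 → … → v_2 = j of Σ_t A[v_t][v_{t+1}]. For example, for (i, j) = (0, 1) we minimise over 2 possible intermediate vertex sequences; the minimum is 11, attained along the walk 0 → 0 → 1.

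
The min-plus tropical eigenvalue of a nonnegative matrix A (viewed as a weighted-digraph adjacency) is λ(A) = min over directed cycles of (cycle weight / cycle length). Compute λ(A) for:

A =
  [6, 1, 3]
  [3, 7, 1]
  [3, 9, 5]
λ(A) = 5/3

Enumerate directed cycles and compute their means (weight / length). Sample:
  cycle 0 → 0: weight = 6, length = 1, mean = 6/1 ≈ 6.000
  cycle 1 → 1: weight = 7, length = 1, mean = 7/1 ≈ 7.000
  cycle 2 → 2: weight = 5, length = 1, mean = 5/1 ≈ 5.000
  cycle 0 → 1 → 0: weight = 4, length = 2, mean = 4/2 ≈ 2.000
  cycle 0 → 2 → 0: weight = 6, length = 2, mean = 6/2 ≈ 3.000
  cycle 1 → 0 → 1: weight = 4, length = 2, mean = 4/2 ≈ 2.000
Minimum mean = 1.667, attained e.g. along the cycle 0 → 1 → 2 → 0 with weight 5 and length 3. So λ(A) = 5/3 = 5/3.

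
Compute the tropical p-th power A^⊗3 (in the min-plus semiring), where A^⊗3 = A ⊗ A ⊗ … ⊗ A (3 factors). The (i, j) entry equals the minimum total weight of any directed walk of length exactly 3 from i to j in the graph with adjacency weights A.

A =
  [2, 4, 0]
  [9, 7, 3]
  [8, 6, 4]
A^⊗3 =
  [6, 8, 4]
  [13, 13, 11]
  [12, 14, 10]

Each entry (A^⊗3)_ij equals the minimum over all length-3 walks i = v_0 → v_1 → … → v_3 = j of Σ_t A[v_t][v_{t+1}]. For example, for (i, j) = (0, 2) we minimise over 9 possible intermediate vertex sequences; the minimum is 4, attained along the walk 0 → 0 → 0 → 2.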